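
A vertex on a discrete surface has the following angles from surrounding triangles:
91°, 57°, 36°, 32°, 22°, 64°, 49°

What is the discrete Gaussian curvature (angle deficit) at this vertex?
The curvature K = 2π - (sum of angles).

Sum of angles = 351°. K = 360° - 351° = 9° = π/20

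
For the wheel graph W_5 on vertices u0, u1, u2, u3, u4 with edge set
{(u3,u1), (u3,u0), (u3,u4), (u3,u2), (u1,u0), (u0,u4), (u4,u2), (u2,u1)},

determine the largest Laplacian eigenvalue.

The wheel W_5 is the join K_1 ∨ C_4 (a hub joined to every vertex of a cycle of length 4). For a join G ∨ H (G on p vertices, H on q vertices) the Laplacian spectrum is 0, p+q, the eigenvalues of L(G) other than one 0 each shifted by +q, and the eigenvalues of L(H) other than one 0 each shifted by +p. With G = K_1 (p = 1, nothing left after dropping its 0) and H = C_4 (q = 4, eigenvalues 2 − 2cos(2πk/4), k = 0, …, 3; drop k = 0), the spectrum of W_5 is 0, 5, and 1 + (2 − 2cos(2πk/4)) = 3 − 2cos(2πk/4) for k = 1, …, 3:
k=1: 3 − 2cos(π/2) = 3.0; k=2: 3 − 2cos(π) = 5.0; k=3: 3 − 2cos(3π/2) = 3.0.
Laplacian eigenvalues: [0.0, 3.0, 3.0, 5.0, 5.0]. Largest eigenvalue (spectral radius) = 5.0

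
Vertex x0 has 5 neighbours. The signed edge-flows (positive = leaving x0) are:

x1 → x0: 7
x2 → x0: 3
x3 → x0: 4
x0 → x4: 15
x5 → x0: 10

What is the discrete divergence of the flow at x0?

Divergence = sum of outgoing flows = (-7) + (-3) + (-4) + 15 + (-10) = -9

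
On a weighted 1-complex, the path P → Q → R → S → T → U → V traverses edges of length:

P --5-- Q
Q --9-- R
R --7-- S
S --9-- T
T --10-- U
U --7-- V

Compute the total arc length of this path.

Arc length = 5 + 9 + 7 + 9 + 10 + 7 = 47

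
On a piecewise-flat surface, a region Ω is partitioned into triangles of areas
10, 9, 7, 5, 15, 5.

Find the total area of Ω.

10 + 9 + 7 + 5 + 15 + 5 = 51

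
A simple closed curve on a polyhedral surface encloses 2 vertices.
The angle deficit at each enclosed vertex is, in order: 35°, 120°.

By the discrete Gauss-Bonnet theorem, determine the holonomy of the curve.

Holonomy = total enclosed curvature = 35° + 120° = 155°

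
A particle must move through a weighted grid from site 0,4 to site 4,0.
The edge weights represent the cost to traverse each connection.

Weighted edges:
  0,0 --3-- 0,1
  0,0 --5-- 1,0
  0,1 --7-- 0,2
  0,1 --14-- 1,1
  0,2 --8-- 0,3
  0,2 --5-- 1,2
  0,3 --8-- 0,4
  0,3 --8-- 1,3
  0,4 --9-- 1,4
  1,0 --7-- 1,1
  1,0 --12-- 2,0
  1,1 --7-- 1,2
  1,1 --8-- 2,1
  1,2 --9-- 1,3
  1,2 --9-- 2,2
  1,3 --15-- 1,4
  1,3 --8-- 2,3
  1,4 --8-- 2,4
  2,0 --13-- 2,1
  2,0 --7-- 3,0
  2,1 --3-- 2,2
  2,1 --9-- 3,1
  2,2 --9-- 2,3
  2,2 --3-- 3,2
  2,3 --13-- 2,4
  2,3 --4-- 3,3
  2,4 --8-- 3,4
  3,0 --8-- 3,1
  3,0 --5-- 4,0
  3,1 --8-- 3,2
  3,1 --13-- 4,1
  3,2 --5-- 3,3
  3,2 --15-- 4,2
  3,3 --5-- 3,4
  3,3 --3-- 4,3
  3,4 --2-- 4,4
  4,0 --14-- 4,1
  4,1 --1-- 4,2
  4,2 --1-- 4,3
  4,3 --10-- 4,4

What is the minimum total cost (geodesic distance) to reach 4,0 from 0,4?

Shortest path: 0,4 → 0,3 → 1,3 → 2,3 → 3,3 → 4,3 → 4,2 → 4,1 → 4,0, total weight = 47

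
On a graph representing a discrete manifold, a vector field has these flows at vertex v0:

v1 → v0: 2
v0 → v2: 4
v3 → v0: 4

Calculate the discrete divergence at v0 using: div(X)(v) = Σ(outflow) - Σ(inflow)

Divergence = sum of outgoing flows = (-2) + 4 + (-4) = -2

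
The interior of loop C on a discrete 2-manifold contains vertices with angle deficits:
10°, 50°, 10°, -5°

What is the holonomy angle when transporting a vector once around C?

Holonomy = total enclosed curvature = 10° + 50° + 10° + (-5°) = 65°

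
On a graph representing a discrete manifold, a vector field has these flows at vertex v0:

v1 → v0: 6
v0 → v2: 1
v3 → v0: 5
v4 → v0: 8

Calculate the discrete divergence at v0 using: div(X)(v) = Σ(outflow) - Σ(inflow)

Divergence = sum of outgoing flows = (-6) + 1 + (-5) + (-8) = -18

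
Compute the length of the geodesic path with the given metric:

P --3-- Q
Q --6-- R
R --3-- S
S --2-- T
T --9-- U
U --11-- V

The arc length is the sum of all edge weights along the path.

Arc length = 3 + 6 + 3 + 2 + 9 + 11 = 34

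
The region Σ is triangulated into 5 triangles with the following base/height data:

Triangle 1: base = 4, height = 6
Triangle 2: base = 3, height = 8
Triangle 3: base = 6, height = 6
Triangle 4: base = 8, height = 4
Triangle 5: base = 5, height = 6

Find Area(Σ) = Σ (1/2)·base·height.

(1/2)×4×6 + (1/2)×3×8 + (1/2)×6×6 + (1/2)×8×4 + (1/2)×5×6 = 73.0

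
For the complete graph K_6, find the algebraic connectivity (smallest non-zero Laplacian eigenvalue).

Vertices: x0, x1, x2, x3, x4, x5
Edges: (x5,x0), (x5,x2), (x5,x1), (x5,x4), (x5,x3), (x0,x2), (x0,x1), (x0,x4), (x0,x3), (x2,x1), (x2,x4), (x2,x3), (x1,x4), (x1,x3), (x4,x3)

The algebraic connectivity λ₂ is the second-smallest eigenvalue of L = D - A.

For the complete graph K_n, L = nI − J (J = all-ones matrix). J has eigenvalues n (once, eigenvector 𝟙) and 0 (multiplicity n−1), so L has eigenvalues 0 (once) and n (multiplicity n−1). Here n = 6: eigenvalue 0 once and 6 with multiplicity 5.
Laplacian eigenvalues: [0.0, 6.0, 6.0, 6.0, 6.0, 6.0]. Algebraic connectivity (smallest non-zero eigenvalue) = 6.0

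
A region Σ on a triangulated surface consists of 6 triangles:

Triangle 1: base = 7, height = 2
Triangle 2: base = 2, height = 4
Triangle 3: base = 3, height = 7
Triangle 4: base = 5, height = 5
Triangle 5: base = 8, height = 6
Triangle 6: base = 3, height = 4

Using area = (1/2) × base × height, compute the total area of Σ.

(1/2)×7×2 + (1/2)×2×4 + (1/2)×3×7 + (1/2)×5×5 + (1/2)×8×6 + (1/2)×3×4 = 64.0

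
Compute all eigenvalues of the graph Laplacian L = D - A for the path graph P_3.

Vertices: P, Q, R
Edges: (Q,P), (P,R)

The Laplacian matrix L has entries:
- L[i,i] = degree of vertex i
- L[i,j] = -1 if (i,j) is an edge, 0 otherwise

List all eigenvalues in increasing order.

The path graph P_n has Laplacian eigenvalues λ_k = 2 − 2cos(kπ/n), k = 0, 1, …, n−1. Here n = 3:
k=0: 2 − 2cos(0) = 0.0; k=1: 2 − 2cos(π/3) = 1.0; k=2: 2 − 2cos(2π/3) = 3.0.
Laplacian eigenvalues (increasing order): [0.0, 1.0, 3.0]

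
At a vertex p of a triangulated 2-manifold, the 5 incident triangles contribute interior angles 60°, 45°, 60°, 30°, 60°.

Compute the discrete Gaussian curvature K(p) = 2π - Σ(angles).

Sum of angles = 255°. K = 360° - 255° = 105°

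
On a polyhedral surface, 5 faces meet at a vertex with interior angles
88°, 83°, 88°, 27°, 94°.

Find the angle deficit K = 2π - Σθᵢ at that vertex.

Sum of angles = 380°. K = 360° - 380° = -20° = -π/9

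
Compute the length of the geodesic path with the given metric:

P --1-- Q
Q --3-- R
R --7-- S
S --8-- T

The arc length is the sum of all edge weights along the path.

Arc length = 1 + 3 + 7 + 8 = 19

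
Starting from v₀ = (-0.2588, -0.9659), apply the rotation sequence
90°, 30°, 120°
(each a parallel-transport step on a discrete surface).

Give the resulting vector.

Total rotation: 90° + 30° + 120° = 240° ≡ -120° (mod 360°). Final vector: (-0.7071, 0.7071)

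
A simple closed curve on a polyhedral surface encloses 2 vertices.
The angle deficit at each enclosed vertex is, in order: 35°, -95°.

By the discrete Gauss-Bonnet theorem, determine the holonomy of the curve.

Holonomy = total enclosed curvature = 35° + (-95°) = -60°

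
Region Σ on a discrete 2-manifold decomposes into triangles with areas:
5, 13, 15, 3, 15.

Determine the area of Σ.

5 + 13 + 15 + 3 + 15 = 51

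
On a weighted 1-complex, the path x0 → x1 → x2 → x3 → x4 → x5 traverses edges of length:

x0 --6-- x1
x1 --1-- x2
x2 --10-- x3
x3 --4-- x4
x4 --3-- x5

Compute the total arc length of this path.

Arc length = 6 + 1 + 10 + 4 + 3 = 24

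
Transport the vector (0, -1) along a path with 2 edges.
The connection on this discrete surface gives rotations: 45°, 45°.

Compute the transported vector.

Total rotation: 45° + 45° = 90°. Final vector: (1, 0)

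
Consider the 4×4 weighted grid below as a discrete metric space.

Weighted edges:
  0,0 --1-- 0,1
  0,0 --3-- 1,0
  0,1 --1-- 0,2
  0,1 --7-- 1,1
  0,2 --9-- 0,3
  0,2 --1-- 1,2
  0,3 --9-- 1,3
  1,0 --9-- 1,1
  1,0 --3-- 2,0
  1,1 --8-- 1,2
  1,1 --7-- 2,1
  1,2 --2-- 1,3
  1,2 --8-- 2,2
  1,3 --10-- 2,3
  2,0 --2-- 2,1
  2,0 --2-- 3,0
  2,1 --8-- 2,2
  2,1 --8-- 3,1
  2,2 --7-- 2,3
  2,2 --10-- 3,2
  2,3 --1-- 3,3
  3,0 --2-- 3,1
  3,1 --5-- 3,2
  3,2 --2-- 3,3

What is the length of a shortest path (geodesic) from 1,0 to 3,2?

Shortest path: 1,0 → 2,0 → 3,0 → 3,1 → 3,2, total weight = 12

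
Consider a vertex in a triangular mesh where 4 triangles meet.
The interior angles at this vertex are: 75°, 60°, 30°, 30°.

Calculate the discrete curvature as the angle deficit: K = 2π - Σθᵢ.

Sum of angles = 195°. K = 360° - 195° = 165° = 11π/12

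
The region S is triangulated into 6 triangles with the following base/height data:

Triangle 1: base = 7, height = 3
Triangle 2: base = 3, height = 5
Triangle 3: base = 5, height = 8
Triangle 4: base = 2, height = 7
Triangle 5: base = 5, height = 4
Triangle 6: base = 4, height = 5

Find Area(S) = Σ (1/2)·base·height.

(1/2)×7×3 + (1/2)×3×5 + (1/2)×5×8 + (1/2)×2×7 + (1/2)×5×4 + (1/2)×4×5 = 65.0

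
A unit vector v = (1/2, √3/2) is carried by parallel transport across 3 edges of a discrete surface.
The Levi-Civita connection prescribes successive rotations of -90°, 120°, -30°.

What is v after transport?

Total rotation: (-90°) + 120° + (-30°) = 0°. Final vector: (0.5000, 0.8660)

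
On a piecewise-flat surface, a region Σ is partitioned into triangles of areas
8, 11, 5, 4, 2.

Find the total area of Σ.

8 + 11 + 5 + 4 + 2 = 30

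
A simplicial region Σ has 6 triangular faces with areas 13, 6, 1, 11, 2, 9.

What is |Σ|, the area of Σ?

13 + 6 + 1 + 11 + 2 + 9 = 42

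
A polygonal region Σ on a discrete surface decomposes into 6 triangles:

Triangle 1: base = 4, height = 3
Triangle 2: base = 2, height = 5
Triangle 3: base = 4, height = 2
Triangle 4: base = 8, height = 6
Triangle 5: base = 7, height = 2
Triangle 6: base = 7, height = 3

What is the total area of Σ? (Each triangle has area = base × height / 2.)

(1/2)×4×3 + (1/2)×2×5 + (1/2)×4×2 + (1/2)×8×6 + (1/2)×7×2 + (1/2)×7×3 = 56.5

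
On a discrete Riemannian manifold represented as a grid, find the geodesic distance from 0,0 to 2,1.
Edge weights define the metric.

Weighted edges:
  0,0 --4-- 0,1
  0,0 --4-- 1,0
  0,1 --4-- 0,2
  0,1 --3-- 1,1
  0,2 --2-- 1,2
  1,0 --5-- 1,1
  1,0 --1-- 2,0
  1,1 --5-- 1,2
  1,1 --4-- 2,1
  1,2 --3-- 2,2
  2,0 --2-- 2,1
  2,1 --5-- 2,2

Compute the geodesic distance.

Shortest path: 0,0 → 1,0 → 2,0 → 2,1, total weight = 7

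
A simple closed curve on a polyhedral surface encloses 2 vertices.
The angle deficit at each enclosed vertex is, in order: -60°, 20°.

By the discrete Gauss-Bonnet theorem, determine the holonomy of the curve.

Holonomy = total enclosed curvature = (-60°) + 20° = -40°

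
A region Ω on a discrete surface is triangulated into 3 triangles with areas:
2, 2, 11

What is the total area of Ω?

2 + 2 + 11 = 15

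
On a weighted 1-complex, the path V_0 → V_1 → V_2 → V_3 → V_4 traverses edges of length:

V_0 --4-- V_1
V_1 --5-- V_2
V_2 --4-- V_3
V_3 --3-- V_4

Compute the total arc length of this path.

Arc length = 4 + 5 + 4 + 3 = 16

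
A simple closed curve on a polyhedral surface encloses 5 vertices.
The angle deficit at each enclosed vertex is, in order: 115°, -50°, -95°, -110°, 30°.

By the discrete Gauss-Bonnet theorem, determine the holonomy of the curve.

Holonomy = total enclosed curvature = 115° + (-50°) + (-95°) + (-110°) + 30° = -110°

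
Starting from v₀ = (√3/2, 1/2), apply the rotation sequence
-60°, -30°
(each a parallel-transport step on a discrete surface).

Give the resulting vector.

Total rotation: (-60°) + (-30°) = -90°. Final vector: (0.5000, -0.8660)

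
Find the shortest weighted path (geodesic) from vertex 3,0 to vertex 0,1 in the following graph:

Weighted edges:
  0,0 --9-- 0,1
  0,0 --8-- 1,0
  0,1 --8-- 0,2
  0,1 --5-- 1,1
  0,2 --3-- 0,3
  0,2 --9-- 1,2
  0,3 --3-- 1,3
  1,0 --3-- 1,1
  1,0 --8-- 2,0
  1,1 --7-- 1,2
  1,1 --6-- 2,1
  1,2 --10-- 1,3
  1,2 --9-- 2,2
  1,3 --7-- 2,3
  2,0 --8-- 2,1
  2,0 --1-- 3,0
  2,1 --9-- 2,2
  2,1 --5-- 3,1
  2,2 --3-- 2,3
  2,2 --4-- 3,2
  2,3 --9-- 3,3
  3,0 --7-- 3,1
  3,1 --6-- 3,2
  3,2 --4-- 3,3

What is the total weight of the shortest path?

Shortest path: 3,0 → 2,0 → 1,0 → 1,1 → 0,1, total weight = 17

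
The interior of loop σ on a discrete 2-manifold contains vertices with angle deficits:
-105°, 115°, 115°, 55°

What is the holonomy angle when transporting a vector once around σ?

Holonomy = total enclosed curvature = (-105°) + 115° + 115° + 55° = 180°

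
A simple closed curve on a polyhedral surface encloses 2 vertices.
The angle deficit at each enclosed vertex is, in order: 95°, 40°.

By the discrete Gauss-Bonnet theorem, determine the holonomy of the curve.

Holonomy = total enclosed curvature = 95° + 40° = 135°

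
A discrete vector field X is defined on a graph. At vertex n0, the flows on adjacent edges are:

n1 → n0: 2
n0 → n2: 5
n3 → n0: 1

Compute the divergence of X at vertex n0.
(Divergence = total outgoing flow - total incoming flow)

Divergence = sum of outgoing flows = (-2) + 5 + (-1) = 2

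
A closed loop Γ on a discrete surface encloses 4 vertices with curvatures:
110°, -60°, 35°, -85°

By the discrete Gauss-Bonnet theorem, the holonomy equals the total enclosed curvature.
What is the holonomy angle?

Holonomy = total enclosed curvature = 110° + (-60°) + 35° + (-85°) = 0°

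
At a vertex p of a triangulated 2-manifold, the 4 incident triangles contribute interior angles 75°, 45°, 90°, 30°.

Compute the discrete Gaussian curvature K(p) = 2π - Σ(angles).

Sum of angles = 240°. K = 360° - 240° = 120°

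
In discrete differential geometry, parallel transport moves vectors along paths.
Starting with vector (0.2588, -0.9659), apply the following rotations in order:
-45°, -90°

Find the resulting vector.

Total rotation: (-45°) + (-90°) = -135°. Final vector: (-0.8660, 0.5000)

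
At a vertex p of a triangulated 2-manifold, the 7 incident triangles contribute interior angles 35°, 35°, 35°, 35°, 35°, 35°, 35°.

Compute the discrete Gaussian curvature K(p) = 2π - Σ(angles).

Sum of angles = 245°. K = 360° - 245° = 115°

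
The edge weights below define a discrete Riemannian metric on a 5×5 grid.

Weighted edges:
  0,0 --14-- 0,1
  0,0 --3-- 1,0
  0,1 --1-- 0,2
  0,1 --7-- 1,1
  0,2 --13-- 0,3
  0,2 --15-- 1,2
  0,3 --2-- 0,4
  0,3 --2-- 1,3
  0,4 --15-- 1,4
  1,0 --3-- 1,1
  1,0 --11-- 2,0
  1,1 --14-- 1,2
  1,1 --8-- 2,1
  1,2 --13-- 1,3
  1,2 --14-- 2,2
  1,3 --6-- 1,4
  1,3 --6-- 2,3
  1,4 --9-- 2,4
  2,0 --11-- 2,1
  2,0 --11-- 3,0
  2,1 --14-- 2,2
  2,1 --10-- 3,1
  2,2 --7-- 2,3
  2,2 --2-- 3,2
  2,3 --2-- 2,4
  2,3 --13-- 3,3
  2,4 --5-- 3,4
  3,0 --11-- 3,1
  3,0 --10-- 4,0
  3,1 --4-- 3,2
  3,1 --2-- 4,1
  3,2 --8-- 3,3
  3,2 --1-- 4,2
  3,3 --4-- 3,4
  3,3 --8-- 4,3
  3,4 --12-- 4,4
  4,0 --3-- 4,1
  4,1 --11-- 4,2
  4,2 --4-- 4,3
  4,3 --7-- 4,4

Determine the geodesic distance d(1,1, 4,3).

Shortest path: 1,1 → 2,1 → 3,1 → 3,2 → 4,2 → 4,3, total weight = 27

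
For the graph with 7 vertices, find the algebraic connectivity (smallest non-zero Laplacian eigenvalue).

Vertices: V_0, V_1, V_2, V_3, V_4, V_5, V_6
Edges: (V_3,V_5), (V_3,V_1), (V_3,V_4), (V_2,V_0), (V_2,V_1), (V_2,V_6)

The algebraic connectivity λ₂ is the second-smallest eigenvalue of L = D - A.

Degrees: deg(V_0) = 1, deg(V_1) = 2, deg(V_2) = 3, deg(V_3) = 3, deg(V_4) = 1, deg(V_5) = 1, deg(V_6) = 1.
L = D − A with rows/columns ordered (V_0, V_1, V_2, V_3, V_4, V_5, V_6):
  [ 1,  0, -1,  0,  0,  0,  0]
  [ 0,  2, -1, -1,  0,  0,  0]
  [-1, -1,  3,  0,  0,  0, -1]
  [ 0, -1,  0,  3, -1, -1,  0]
  [ 0,  0,  0, -1,  1,  0,  0]
  [ 0,  0,  0, -1,  0,  1,  0]
  [ 0,  0, -1,  0,  0,  0,  1]
Characteristic polynomial: det(λI − L) = λ(λ² − 4λ + 1)(λ − 1)²(λ² − 6λ + 7).
Roots: λ = 0; (λ² − 4λ + 1) = 0 ⇒ λ = 2 ± √3 ≈ 0.2679, 3.7321; (λ − 1) = 0 ⇒ λ = 1 (multiplicity 2); (λ² − 6λ + 7) = 0 ⇒ λ = 3 ± √2 ≈ 1.5858, 4.4142.
(Check: the roots sum (with multiplicity) to 12, matching trace L = Σdeg = 2·6 = 12.)
Laplacian eigenvalues: [0.0, 0.2679, 1.0, 1.0, 1.5858, 3.7321, 4.4142]. Algebraic connectivity (smallest non-zero eigenvalue) = 0.2679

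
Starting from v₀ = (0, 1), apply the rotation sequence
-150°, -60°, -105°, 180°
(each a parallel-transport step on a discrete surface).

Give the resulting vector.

Total rotation: (-150°) + (-60°) + (-105°) + 180° = -135°. Final vector: (0.7071, -0.7071)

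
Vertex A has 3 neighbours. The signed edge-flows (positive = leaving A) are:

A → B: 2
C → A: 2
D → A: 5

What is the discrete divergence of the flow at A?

Divergence = sum of outgoing flows = 2 + (-2) + (-5) = -5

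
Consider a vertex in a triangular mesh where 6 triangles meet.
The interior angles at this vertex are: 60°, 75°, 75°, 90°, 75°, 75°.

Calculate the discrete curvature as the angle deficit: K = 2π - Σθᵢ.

Sum of angles = 450°. K = 360° - 450° = -90°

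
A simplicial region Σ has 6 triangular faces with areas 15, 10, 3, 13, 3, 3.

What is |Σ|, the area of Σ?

15 + 10 + 3 + 13 + 3 + 3 = 47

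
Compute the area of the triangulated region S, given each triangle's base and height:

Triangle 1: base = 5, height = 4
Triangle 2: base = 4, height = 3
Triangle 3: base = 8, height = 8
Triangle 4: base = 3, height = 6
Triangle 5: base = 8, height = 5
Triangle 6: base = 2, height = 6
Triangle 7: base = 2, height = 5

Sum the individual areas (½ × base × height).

(1/2)×5×4 + (1/2)×4×3 + (1/2)×8×8 + (1/2)×3×6 + (1/2)×8×5 + (1/2)×2×6 + (1/2)×2×5 = 88.0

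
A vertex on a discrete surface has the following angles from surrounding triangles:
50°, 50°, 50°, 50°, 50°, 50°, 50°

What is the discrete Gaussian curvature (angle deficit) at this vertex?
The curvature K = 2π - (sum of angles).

Sum of angles = 350°. K = 360° - 350° = 10°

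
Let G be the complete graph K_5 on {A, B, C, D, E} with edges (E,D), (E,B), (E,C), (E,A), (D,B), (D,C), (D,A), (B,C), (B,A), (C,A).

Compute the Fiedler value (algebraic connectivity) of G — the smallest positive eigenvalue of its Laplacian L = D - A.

For the complete graph K_n, L = nI − J (J = all-ones matrix). J has eigenvalues n (once, eigenvector 𝟙) and 0 (multiplicity n−1), so L has eigenvalues 0 (once) and n (multiplicity n−1). Here n = 5: eigenvalue 0 once and 5 with multiplicity 4.
Laplacian eigenvalues: [0.0, 5.0, 5.0, 5.0, 5.0]. Algebraic connectivity (smallest non-zero eigenvalue) = 5.0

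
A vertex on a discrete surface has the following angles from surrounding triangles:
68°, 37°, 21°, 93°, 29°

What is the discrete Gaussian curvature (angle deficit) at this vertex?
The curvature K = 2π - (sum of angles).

Sum of angles = 248°. K = 360° - 248° = 112° = 28π/45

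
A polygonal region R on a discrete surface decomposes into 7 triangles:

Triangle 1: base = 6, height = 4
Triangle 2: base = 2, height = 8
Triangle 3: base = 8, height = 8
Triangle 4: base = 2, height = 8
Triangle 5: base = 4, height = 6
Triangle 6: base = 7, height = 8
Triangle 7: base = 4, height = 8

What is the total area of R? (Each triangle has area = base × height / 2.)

(1/2)×6×4 + (1/2)×2×8 + (1/2)×8×8 + (1/2)×2×8 + (1/2)×4×6 + (1/2)×7×8 + (1/2)×4×8 = 116.0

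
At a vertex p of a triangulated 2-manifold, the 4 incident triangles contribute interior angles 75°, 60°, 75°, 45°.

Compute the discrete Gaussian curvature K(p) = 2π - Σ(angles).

Sum of angles = 255°. K = 360° - 255° = 105° = 7π/12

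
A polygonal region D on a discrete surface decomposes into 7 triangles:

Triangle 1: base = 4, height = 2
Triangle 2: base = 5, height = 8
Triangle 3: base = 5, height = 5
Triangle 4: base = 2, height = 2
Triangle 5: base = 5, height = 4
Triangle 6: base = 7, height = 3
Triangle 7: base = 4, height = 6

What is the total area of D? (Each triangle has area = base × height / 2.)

(1/2)×4×2 + (1/2)×5×8 + (1/2)×5×5 + (1/2)×2×2 + (1/2)×5×4 + (1/2)×7×3 + (1/2)×4×6 = 71.0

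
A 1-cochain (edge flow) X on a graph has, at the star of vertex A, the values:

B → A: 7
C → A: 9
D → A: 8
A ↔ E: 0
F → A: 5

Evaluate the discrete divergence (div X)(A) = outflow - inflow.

Divergence = sum of outgoing flows = (-7) + (-9) + (-8) + 0 + (-5) = -29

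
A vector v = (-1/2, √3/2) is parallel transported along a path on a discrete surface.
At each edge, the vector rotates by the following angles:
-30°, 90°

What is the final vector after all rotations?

Total rotation: (-30°) + 90° = 60°. Final vector: (-1, 0)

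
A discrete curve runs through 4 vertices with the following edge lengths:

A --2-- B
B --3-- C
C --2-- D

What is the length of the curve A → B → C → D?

Arc length = 2 + 3 + 2 = 7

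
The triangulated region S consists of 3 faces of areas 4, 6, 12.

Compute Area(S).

4 + 6 + 12 = 22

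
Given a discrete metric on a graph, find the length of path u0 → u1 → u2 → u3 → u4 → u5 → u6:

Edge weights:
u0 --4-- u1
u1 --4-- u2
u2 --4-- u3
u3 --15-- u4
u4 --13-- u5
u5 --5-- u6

Arc length = 4 + 4 + 4 + 15 + 13 + 5 = 45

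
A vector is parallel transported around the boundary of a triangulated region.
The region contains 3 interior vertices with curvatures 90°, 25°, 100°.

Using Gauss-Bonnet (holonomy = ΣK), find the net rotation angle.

Holonomy = total enclosed curvature = 90° + 25° + 100° = 215°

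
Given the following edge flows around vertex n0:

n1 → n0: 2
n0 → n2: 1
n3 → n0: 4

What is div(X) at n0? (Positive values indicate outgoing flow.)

Divergence = sum of outgoing flows = (-2) + 1 + (-4) = -5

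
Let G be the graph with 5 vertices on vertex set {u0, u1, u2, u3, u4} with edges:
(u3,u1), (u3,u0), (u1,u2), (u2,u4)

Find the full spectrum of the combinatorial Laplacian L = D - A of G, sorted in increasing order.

Degrees: deg(u0) = 1, deg(u1) = 2, deg(u2) = 2, deg(u3) = 2, deg(u4) = 1.
L = D − A with rows/columns ordered (u0, u1, u2, u3, u4):
  [ 1,  0,  0, -1,  0]
  [ 0,  2, -1, -1,  0]
  [ 0, -1,  2,  0, -1]
  [-1, -1,  0,  2,  0]
  [ 0,  0, -1,  0,  1]
Characteristic polynomial: det(λI − L) = λ(λ² − 3λ + 1)(λ² − 5λ + 5).
Roots: λ = 0; (λ² − 3λ + 1) = 0 ⇒ λ = (3 ± √5)/2 ≈ 0.382, 2.618; (λ² − 5λ + 5) = 0 ⇒ λ = (5 ± √5)/2 ≈ 1.382, 3.618.
(Check: the roots sum (with multiplicity) to 8, matching trace L = Σdeg = 2·4 = 8.)
Laplacian eigenvalues (increasing order): [0.0, 0.382, 1.382, 2.618, 3.618]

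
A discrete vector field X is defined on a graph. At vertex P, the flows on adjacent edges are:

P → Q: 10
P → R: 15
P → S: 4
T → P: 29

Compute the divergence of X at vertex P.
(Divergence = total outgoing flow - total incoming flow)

Divergence = sum of outgoing flows = 10 + 15 + 4 + (-29) = 0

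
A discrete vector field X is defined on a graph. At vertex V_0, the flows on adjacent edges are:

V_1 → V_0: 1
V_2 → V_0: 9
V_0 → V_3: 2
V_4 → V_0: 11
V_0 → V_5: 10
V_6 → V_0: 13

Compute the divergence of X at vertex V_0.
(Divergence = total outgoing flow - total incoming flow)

Divergence = sum of outgoing flows = (-1) + (-9) + 2 + (-11) + 10 + (-13) = -22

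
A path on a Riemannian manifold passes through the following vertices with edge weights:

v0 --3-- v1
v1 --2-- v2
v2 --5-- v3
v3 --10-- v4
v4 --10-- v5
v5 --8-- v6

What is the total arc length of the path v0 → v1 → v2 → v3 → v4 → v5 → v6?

Arc length = 3 + 2 + 5 + 10 + 10 + 8 = 38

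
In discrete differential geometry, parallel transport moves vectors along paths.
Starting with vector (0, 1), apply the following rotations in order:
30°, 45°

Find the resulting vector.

Total rotation: 30° + 45° = 75°. Final vector: (-0.9659, 0.2588)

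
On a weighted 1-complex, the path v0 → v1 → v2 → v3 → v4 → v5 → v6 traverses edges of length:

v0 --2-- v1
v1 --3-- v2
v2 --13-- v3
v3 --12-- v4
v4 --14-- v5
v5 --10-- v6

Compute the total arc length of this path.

Arc length = 2 + 3 + 13 + 12 + 14 + 10 = 54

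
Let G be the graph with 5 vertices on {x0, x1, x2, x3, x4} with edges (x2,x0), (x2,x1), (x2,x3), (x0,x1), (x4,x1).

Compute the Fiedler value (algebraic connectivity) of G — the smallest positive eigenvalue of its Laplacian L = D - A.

Degrees: deg(x0) = 2, deg(x1) = 3, deg(x2) = 3, deg(x3) = 1, deg(x4) = 1.
L = D − A with rows/columns ordered (x0, x1, x2, x3, x4):
  [ 2, -1, -1,  0,  0]
  [-1,  3, -1,  0, -1]
  [-1, -1,  3, -1,  0]
  [ 0,  0, -1,  1,  0]
  [ 0, -1,  0,  0,  1]
Characteristic polynomial: det(λI − L) = λ(λ² − 5λ + 3)(λ² − 5λ + 5).
Roots: λ = 0; (λ² − 5λ + 3) = 0 ⇒ λ = (5 ± √13)/2 ≈ 0.6972, 4.3028; (λ² − 5λ + 5) = 0 ⇒ λ = (5 ± √5)/2 ≈ 1.382, 3.618.
(Check: the roots sum (with multiplicity) to 10, matching trace L = Σdeg = 2·5 = 10.)
Laplacian eigenvalues: [0.0, 0.6972, 1.382, 3.618, 4.3028]. Algebraic connectivity (smallest non-zero eigenvalue) = 0.6972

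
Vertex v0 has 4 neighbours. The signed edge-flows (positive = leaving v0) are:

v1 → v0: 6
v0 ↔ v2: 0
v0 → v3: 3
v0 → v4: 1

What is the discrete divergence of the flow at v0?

Divergence = sum of outgoing flows = (-6) + 0 + 3 + 1 = -2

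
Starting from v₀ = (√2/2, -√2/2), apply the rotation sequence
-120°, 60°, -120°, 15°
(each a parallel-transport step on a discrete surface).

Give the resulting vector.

Total rotation: (-120°) + 60° + (-120°) + 15° = -165°. Final vector: (-0.8660, 0.5000)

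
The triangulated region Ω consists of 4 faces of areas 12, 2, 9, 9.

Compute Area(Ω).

12 + 2 + 9 + 9 = 32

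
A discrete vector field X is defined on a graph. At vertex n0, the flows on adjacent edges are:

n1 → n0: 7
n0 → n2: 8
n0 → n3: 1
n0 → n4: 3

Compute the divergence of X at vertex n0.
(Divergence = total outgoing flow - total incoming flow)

Divergence = sum of outgoing flows = (-7) + 8 + 1 + 3 = 5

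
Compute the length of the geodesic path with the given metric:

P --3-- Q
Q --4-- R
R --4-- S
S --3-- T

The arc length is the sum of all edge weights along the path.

Arc length = 3 + 4 + 4 + 3 = 14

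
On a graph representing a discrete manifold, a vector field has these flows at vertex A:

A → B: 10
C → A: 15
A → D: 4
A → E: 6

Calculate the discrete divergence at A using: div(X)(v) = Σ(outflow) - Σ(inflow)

Divergence = sum of outgoing flows = 10 + (-15) + 4 + 6 = 5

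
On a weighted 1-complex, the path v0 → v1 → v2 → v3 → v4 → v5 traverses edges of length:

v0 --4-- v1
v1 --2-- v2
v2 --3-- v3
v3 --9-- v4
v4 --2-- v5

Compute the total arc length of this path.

Arc length = 4 + 2 + 3 + 9 + 2 = 20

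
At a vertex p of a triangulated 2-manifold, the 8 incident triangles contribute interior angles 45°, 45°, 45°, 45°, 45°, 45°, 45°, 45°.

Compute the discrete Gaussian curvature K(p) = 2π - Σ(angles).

Sum of angles = 360°. K = 360° - 360° = 0° = 0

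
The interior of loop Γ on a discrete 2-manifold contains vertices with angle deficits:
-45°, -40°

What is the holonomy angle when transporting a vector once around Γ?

Holonomy = total enclosed curvature = (-45°) + (-40°) = -85°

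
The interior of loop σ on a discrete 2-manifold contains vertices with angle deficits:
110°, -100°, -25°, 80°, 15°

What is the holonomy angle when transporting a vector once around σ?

Holonomy = total enclosed curvature = 110° + (-100°) + (-25°) + 80° + 15° = 80°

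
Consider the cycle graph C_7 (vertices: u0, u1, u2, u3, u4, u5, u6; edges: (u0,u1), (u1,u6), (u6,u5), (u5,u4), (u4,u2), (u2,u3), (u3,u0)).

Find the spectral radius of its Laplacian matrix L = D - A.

The cycle graph C_n has Laplacian eigenvalues λ_k = 2 − 2cos(2πk/n), k = 0, 1, …, n−1. Here n = 7:
k=0: 2 − 2cos(0) = 0.0; k=1: 2 − 2cos(2π/7) = 0.753; k=2: 2 − 2cos(4π/7) = 2.445; k=3: 2 − 2cos(6π/7) = 3.8019; k=4: 2 − 2cos(8π/7) = 3.8019; k=5: 2 − 2cos(10π/7) = 2.445; k=6: 2 − 2cos(12π/7) = 0.753.
Laplacian eigenvalues: [0.0, 0.753, 0.753, 2.445, 2.445, 3.8019, 3.8019]. Largest eigenvalue (spectral radius) = 3.8019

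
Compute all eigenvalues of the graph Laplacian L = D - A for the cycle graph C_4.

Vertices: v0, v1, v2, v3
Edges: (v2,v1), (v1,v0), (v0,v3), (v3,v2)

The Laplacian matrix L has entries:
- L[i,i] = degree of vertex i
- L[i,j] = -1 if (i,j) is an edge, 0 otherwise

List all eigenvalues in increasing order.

The cycle graph C_n has Laplacian eigenvalues λ_k = 2 − 2cos(2πk/n), k = 0, 1, …, n−1. Here n = 4:
k=0: 2 − 2cos(0) = 0.0; k=1: 2 − 2cos(π/2) = 2.0; k=2: 2 − 2cos(π) = 4.0; k=3: 2 − 2cos(3π/2) = 2.0.
Laplacian eigenvalues (increasing order): [0.0, 2.0, 2.0, 4.0]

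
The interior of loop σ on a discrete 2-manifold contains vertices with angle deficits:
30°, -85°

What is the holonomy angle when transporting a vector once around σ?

Holonomy = total enclosed curvature = 30° + (-85°) = -55°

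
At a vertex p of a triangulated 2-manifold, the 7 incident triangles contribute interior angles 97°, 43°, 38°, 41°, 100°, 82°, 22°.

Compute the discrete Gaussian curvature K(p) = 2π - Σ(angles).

Sum of angles = 423°. K = 360° - 423° = -63° = -7π/20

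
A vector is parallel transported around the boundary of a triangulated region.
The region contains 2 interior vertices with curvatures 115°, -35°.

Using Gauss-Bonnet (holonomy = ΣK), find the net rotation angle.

Holonomy = total enclosed curvature = 115° + (-35°) = 80°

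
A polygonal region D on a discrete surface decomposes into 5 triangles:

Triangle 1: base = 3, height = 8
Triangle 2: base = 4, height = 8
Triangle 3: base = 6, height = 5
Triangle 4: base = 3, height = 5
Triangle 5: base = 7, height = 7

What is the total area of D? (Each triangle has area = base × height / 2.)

(1/2)×3×8 + (1/2)×4×8 + (1/2)×6×5 + (1/2)×3×5 + (1/2)×7×7 = 75.0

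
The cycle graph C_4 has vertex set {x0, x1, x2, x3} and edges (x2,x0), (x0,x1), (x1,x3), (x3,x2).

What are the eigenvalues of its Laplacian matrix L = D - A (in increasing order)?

The cycle graph C_n has Laplacian eigenvalues λ_k = 2 − 2cos(2πk/n), k = 0, 1, …, n−1. Here n = 4:
k=0: 2 − 2cos(0) = 0.0; k=1: 2 − 2cos(π/2) = 2.0; k=2: 2 − 2cos(π) = 4.0; k=3: 2 − 2cos(3π/2) = 2.0.
Laplacian eigenvalues (increasing order): [0.0, 2.0, 2.0, 4.0]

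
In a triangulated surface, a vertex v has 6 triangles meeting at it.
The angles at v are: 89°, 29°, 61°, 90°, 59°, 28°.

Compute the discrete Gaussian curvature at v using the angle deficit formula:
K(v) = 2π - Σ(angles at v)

Sum of angles = 356°. K = 360° - 356° = 4° = π/45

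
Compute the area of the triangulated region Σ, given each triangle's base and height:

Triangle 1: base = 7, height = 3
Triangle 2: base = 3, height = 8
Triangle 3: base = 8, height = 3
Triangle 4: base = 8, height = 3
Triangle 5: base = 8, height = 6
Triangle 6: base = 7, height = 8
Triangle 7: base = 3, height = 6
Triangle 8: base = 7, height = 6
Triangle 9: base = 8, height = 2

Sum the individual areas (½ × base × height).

(1/2)×7×3 + (1/2)×3×8 + (1/2)×8×3 + (1/2)×8×3 + (1/2)×8×6 + (1/2)×7×8 + (1/2)×3×6 + (1/2)×7×6 + (1/2)×8×2 = 136.5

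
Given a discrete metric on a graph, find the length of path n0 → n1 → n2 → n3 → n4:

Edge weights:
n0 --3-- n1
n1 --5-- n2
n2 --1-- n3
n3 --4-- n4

Arc length = 3 + 5 + 1 + 4 = 13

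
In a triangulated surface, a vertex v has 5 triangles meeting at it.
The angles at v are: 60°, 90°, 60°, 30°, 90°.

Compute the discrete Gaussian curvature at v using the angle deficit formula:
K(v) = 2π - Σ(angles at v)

Sum of angles = 330°. K = 360° - 330° = 30° = π/6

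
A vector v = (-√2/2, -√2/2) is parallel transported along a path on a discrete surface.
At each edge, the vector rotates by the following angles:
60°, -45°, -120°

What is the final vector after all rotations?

Total rotation: 60° + (-45°) + (-120°) = -105°. Final vector: (-0.5000, 0.8660)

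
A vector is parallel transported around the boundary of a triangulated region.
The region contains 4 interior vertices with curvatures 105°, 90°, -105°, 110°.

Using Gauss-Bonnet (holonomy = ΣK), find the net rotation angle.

Holonomy = total enclosed curvature = 105° + 90° + (-105°) + 110° = 200°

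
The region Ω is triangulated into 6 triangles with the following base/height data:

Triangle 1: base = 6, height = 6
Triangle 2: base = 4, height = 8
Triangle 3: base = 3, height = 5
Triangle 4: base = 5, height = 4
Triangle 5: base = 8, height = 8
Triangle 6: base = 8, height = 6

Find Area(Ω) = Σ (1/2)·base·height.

(1/2)×6×6 + (1/2)×4×8 + (1/2)×3×5 + (1/2)×5×4 + (1/2)×8×8 + (1/2)×8×6 = 107.5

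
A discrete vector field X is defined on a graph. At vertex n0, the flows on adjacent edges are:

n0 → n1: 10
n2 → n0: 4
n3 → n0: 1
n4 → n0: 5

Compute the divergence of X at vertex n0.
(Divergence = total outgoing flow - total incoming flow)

Divergence = sum of outgoing flows = 10 + (-4) + (-1) + (-5) = 0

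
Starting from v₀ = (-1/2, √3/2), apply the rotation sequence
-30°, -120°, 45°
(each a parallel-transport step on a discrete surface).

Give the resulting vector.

Total rotation: (-30°) + (-120°) + 45° = -105°. Final vector: (0.9659, 0.2588)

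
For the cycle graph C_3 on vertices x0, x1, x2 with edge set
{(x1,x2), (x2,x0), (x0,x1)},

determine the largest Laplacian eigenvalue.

The cycle graph C_n has Laplacian eigenvalues λ_k = 2 − 2cos(2πk/n), k = 0, 1, …, n−1. Here n = 3:
k=0: 2 − 2cos(0) = 0.0; k=1: 2 − 2cos(2π/3) = 3.0; k=2: 2 − 2cos(4π/3) = 3.0.
Laplacian eigenvalues: [0.0, 3.0, 3.0]. Largest eigenvalue (spectral radius) = 3.0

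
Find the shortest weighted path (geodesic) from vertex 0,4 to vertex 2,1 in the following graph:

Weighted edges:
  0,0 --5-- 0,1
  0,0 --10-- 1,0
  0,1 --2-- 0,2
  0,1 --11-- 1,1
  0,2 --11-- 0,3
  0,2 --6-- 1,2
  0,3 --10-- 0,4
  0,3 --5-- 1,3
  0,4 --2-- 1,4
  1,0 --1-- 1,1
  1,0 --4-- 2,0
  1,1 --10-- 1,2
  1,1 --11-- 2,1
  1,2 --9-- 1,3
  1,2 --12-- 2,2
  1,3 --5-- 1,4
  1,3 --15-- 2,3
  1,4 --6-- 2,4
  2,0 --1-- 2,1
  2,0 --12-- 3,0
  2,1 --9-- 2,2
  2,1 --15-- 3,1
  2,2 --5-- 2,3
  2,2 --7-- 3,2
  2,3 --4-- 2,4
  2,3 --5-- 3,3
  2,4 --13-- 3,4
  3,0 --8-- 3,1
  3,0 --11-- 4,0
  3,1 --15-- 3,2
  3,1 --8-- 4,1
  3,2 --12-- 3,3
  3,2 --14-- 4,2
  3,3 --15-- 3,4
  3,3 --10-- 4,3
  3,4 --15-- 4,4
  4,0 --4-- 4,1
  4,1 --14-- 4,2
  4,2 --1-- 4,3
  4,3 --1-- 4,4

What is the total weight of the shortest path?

Shortest path: 0,4 → 1,4 → 2,4 → 2,3 → 2,2 → 2,1, total weight = 26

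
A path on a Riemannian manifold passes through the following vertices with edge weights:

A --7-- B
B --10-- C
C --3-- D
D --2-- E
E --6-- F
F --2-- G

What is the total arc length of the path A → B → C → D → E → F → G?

Arc length = 7 + 10 + 3 + 2 + 6 + 2 = 30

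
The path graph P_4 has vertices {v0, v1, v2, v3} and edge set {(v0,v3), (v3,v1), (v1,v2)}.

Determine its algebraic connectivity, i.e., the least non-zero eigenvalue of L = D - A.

The path graph P_n has Laplacian eigenvalues λ_k = 2 − 2cos(kπ/n), k = 0, 1, …, n−1. Here n = 4:
k=0: 2 − 2cos(0) = 0.0; k=1: 2 − 2cos(π/4) = 0.5858; k=2: 2 − 2cos(π/2) = 2.0; k=3: 2 − 2cos(3π/4) = 3.4142.
Laplacian eigenvalues: [0.0, 0.5858, 2.0, 3.4142]. Algebraic connectivity (smallest non-zero eigenvalue) = 0.5858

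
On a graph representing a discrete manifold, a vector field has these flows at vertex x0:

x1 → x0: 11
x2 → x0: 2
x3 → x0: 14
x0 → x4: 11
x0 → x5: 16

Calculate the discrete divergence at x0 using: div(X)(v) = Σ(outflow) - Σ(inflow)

Divergence = sum of outgoing flows = (-11) + (-2) + (-14) + 11 + 16 = 0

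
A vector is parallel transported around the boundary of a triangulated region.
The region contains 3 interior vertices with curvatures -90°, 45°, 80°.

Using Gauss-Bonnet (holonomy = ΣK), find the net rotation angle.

Holonomy = total enclosed curvature = (-90°) + 45° + 80° = 35°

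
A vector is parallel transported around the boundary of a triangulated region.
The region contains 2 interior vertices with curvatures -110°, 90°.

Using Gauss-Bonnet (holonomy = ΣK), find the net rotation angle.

Holonomy = total enclosed curvature = (-110°) + 90° = -20°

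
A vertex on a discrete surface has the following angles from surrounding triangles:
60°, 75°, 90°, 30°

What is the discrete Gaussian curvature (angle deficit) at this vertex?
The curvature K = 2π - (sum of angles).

Sum of angles = 255°. K = 360° - 255° = 105°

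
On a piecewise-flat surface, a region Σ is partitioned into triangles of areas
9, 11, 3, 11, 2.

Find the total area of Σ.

9 + 11 + 3 + 11 + 2 = 36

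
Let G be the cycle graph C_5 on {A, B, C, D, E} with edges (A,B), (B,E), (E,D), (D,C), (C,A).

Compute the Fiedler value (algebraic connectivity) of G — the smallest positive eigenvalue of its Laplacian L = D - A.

The cycle graph C_n has Laplacian eigenvalues λ_k = 2 − 2cos(2πk/n), k = 0, 1, …, n−1. Here n = 5:
k=0: 2 − 2cos(0) = 0.0; k=1: 2 − 2cos(2π/5) = 1.382; k=2: 2 − 2cos(4π/5) = 3.618; k=3: 2 − 2cos(6π/5) = 3.618; k=4: 2 − 2cos(8π/5) = 1.382.
Laplacian eigenvalues: [0.0, 1.382, 1.382, 3.618, 3.618]. Algebraic connectivity (smallest non-zero eigenvalue) = 1.382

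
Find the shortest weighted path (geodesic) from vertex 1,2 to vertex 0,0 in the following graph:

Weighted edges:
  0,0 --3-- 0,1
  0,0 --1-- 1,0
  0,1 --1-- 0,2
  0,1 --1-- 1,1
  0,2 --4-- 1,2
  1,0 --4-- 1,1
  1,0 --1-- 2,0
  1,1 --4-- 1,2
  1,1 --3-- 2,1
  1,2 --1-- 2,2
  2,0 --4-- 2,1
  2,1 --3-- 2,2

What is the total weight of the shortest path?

Shortest path: 1,2 → 0,2 → 0,1 → 0,0, total weight = 8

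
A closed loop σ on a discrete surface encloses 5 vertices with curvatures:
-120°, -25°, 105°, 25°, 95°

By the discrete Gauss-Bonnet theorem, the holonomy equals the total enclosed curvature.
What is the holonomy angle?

Holonomy = total enclosed curvature = (-120°) + (-25°) + 105° + 25° + 95° = 80°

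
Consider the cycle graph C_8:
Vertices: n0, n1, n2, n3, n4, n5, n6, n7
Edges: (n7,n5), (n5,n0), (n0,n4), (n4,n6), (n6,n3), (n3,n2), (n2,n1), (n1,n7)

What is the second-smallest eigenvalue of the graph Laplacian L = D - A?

The cycle graph C_n has Laplacian eigenvalues λ_k = 2 − 2cos(2πk/n), k = 0, 1, …, n−1. Here n = 8:
k=0: 2 − 2cos(0) = 0.0; k=1: 2 − 2cos(π/4) = 0.5858; k=2: 2 − 2cos(π/2) = 2.0; k=3: 2 − 2cos(3π/4) = 3.4142; k=4: 2 − 2cos(π) = 4.0; k=5: 2 − 2cos(5π/4) = 3.4142; k=6: 2 − 2cos(3π/2) = 2.0; k=7: 2 − 2cos(7π/4) = 0.5858.
Laplacian eigenvalues: [0.0, 0.5858, 0.5858, 2.0, 2.0, 3.4142, 3.4142, 4.0]. Algebraic connectivity (smallest non-zero eigenvalue) = 0.5858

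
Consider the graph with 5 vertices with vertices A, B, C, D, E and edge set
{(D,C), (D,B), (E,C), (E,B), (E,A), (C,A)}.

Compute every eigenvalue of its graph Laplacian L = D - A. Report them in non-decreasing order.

Degrees: deg(A) = 2, deg(B) = 2, deg(C) = 3, deg(D) = 2, deg(E) = 3.
L = D − A with rows/columns ordered (A, B, C, D, E):
  [ 2,  0, -1,  0, -1]
  [ 0,  2,  0, -1, -1]
  [-1,  0,  3, -1, -1]
  [ 0, -1, -1,  2,  0]
  [-1, -1, -1,  0,  3]
Characteristic polynomial: det(λI − L) = λ(λ² − 5λ + 5)(λ² − 7λ + 11).
Roots: λ = 0; (λ² − 5λ + 5) = 0 ⇒ λ = (5 ± √5)/2 ≈ 1.382, 3.618; (λ² − 7λ + 11) = 0 ⇒ λ = (7 ± √5)/2 ≈ 2.382, 4.618.
(Check: the roots sum (with multiplicity) to 12, matching trace L = Σdeg = 2·6 = 12.)
Laplacian eigenvalues (increasing order): [0.0, 1.382, 2.382, 3.618, 4.618]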